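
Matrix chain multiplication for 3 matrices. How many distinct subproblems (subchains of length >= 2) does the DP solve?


Subproblems are indexed by (i, j) where i < j.
Number of such pairs = n*(n-1)/2
= 3 * 2 / 2
= 3


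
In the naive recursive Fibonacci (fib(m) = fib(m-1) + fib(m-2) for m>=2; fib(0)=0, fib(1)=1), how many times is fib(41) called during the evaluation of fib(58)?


Let N(m) = number of times fib(m) is called while evaluating fib(58).
N(58) = 1 (the initial call).
N(57) = 1 (only fib(58) calls it).
For 1 <= m <= 56: fib(m) is called by fib(m+1) and fib(m+2), so
  N(m) = N(m+1) + N(m+2).
fib(0) is called only by fib(2), so N(0) = N(2).
Walk down from m=58:
  N(58)=1, N(57)=1, N(56)=2, N(55)=3, N(54)=5, N(53)=8, N(52)=13, N(51)=21, N(50)=34, N(49)=55, N(48)=89, N(47)=144, N(46)=233, N(45)=377, N(44)=610, N(43)=987, N(42)=1597, N(41)=2584
N(41) = 2584


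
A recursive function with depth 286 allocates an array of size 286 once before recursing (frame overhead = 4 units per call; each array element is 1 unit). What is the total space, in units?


Array allocation: 286 units (allocated once)
Stack frames: 286 deep * 4 per frame = 1144 units
Total = 286 + 1144 = 1430


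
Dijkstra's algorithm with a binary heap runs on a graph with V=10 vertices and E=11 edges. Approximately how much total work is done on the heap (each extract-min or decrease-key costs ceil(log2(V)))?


Dijkstra with a binary heap: each vertex is extracted once, each edge may relax once.
Each heap operation costs O(log V).
V + E = 10 + 11 = 21
ceil(log2(10)) = 4 (since 2^3 = 8 < 10 <= 16 = 2^4)
Total heap work = (V+E) * ceil(log2(V)) = 21 * 4 = 84


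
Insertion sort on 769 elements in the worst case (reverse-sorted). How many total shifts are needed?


In the worst case (reverse-sorted), each element shifts past all previous:
  Element 1: 1 shifts
  Element 2: 2 shifts
  Element 3: 3 shifts
  Element 4: 4 shifts
  Element 5: 5 shifts
  ...
  Element 768: 768 shifts
Total = 1 + 2 + ... + 768
= 769*(769-1)/2 = 295296


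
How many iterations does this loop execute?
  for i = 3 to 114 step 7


The loop variable i takes values starting at 3 and increments by 7 each iteration.
Sequence: i = 3, 10, 17, 24, 31, 38, 45, 52, 59, ...
The upper bound 114 is inclusive, so the count is floor((last - first) / step) + 1:
floor((114 - 3) / 7) + 1 = floor(111/7) + 1 = 15 + 1 = 16


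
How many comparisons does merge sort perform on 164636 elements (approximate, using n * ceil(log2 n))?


Recursion depth: ceil(log2(164636)) = 18
Each recursion level merges n = 164636 elements
Total = 164636 * 18 = 2963448


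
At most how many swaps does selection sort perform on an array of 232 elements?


Each of the 231 passes places one element in its final position.
Pass 1: swap minimum into position 0
Pass 2: swap minimum of remaining into position 1
...
Pass 231: last two elements, one swap
Maximum swaps = 232 - 1 = 231


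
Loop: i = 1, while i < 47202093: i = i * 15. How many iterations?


i multiplies by 15 each step:
i = 1 -> 15 -> 225 -> 3375 -> 50625 -> 759375 -> 11390625 -> 170859375 (stop)
Iterations = ceil(log_15(47202093)) = 7


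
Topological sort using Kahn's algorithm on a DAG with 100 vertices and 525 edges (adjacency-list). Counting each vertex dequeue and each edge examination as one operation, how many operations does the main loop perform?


Kahn's algorithm:
  1. Compute in-degrees: O(V + E)
  2. Process queue: each vertex dequeued once (O(V))
     each edge examined once (O(E))
Total = V + E = 100 + 525 = 625


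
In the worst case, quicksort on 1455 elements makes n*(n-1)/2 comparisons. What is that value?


Sum of comparisons per partition:
1454 + 1453 + ... + 1 + 0
= 1455 * (1455 - 1) / 2
= 1455 * 1454 / 2
= 1057785


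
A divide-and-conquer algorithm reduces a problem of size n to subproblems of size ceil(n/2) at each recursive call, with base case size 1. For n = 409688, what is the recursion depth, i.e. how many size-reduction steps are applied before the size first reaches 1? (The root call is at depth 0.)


Each step divides the size by 2 (rounding up); after k steps the size is ceil(n/2^k), which equals 1 exactly when 2^k >= n.
So the depth is the smallest k with 2^k >= 409688, i.e. ceil(log_2(409688)).
2^18 = 262144 < 409688 <= 524288 = 2^19
Recursion depth = 19


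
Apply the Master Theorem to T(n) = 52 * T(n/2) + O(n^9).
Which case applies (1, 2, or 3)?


The Master Theorem: T(n) = a*T(n/b) + O(n^c)
  a = 52, b = 2, c = 9
log_b(a) = log_2(52) ~ 5.7
Compare b^c with a: 2^9 = 512 > 52, so c > log_b(a).
Since c > log_b(a), Case 3 applies.
T(n) = O(n^9)
Master Theorem case = 3


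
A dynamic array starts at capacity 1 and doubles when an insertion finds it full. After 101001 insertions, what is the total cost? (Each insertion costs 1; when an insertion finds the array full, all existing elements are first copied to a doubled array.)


Insertion cost: 101001 (one per element)
Resizes occur just before inserting elements 2, 3, 5, 9, ...
Elements copied at each resize: 1 + 2 + 4 + 8 + 16 + 32 + 64 + 128 + 256 + 512 + 1024 + 2048 + 4096 + 8192 + 16384 + 32768 + 65536
Sum of copies = 131071 (geometric series: 2^k - 1)
Total = 101001 + 131071 = 232072


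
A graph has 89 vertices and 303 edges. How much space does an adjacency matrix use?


Adjacency matrix: V x V grid of entries
Space = V^2 = 89^2 = 89 * 89 = 7921


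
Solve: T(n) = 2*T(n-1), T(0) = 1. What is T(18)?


Unrolling:
T(18) = 2*T(17) = 2^2*T(16) = ... = 2^18*T(0)
= 2^18 * 1
= 262144 * 1 = 262144


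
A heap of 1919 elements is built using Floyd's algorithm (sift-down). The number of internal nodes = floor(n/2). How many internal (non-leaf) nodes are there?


Leaf nodes occupy roughly half the array.
Sift-down is called for each internal node, starting from the last one.
Internal nodes = floor(n/2) = floor(1919/2) = 959


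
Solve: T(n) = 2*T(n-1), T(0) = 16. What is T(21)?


Unrolling:
T(21) = 2*T(20) = 2^2*T(19) = ... = 2^21*T(0)
= 2^21 * 16
= 2097152 * 16 = 33554432


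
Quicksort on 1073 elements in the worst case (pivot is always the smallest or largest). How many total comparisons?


In the worst case, each partition step picks the worst pivot:
  Partition 1: 1072 comparisons (n-1 elements to compare)
  Partition 2: 1071 comparisons
  Partition 3: 1070 comparisons
  Partition 4: 1069 comparisons
  Partition 5: 1068 comparisons
  ...
  Last partition: 0 comparisons
Total = (n-1) + (n-2) + ... + 1 + 0 = n*(n-1)/2
= 1073*1072/2 = 575128


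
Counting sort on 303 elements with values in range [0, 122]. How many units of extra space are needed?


Output array size: 303 (to store sorted result)
Count array size: 123 (one slot per possible value, range 0 to 122)
Total extra space = 303 + 123 = 426


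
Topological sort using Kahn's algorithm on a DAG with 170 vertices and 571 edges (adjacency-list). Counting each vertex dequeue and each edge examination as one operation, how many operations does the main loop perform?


Kahn's algorithm:
  1. Compute in-degrees: O(V + E)
  2. Process queue: each vertex dequeued once (O(V))
     each edge examined once (O(E))
Total = V + E = 170 + 571 = 741


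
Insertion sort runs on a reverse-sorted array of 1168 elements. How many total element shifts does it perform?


Sum of shifts = 1 + 2 + 3 + ... + 1167
= 1168 * 1167 / 2
= 1363056 / 2
= 681528


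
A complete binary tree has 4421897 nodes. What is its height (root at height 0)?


In a complete binary tree, level k holds nodes 2^k .. 2^(k+1)-1 (1-indexed).
Height = floor(log2(n)) = floor(log2(4421897)) = 22
Check: 2^22 = 4194304 <= 4421897 < 8388608 = 2^23


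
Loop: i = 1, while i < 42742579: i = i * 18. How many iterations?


i multiplies by 18 each step:
i = 1 -> 18 -> 324 -> 5832 -> 104976 -> 1889568 -> 34012224 -> 612220032 (stop)
Iterations = ceil(log_18(42742579)) = 7


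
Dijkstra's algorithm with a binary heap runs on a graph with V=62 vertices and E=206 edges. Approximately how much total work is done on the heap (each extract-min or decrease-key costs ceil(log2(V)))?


Dijkstra with a binary heap: each vertex is extracted once, each edge may relax once.
Each heap operation costs O(log V).
V + E = 62 + 206 = 268
ceil(log2(62)) = 6 (since 2^5 = 32 < 62 <= 64 = 2^6)
Total heap work = (V+E) * ceil(log2(V)) = 268 * 6 = 1608


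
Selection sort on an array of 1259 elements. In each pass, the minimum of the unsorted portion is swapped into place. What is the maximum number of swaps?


Selection sort performs one swap per pass:
  Pass 1: find min in positions 0 to 1258, swap with position 0
  Pass 2: find min in positions 1 to 1258, swap with position 1
  Pass 3: find min in positions 2 to 1258, swap with position 2
  Pass 4: find min in positions 3 to 1258, swap with position 3
  Pass 5: find min in positions 4 to 1258, swap with position 4
  ... (1253 more passes)
Total passes (and swaps) = n - 1 = 1259 - 1 = 1258


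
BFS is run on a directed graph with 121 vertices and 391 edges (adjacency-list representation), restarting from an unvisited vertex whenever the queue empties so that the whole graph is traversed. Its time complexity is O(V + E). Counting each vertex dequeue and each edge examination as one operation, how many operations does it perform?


A full BFS traversal dequeues each vertex exactly once and examines each directed edge exactly once.
V = 121 (vertex processing cost)
E = 391 (edge examination cost)
Total operations proportional to V + E = 121 + 391 = 512


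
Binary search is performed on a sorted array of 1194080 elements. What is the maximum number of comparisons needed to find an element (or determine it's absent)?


Binary search halves the search space each comparison:
  Step 1: search space = 1194080 -> 597040
  Step 2: search space = 597040 -> 298520
  Step 3: search space = 298520 -> 149260
  Step 4: search space = 149260 -> 74630
  Step 5: search space = 74630 -> 37315
  Step 6: search space = 37315 -> 18657
  Step 7: search space = 18657 -> 9328
  Step 8: search space = 9328 -> 4664
  Step 9: search space = 4664 -> 2332
  Step 10: search space = 2332 -> 1166
  Step 11: search space = 1166 -> 583
  Step 12: search space = 583 -> 291
  Step 13: search space = 291 -> 145
  Step 14: search space = 145 -> 72
  Step 15: search space = 72 -> 36
  Step 16: search space = 36 -> 18
  Step 17: search space = 18 -> 9
  Step 18: search space = 9 -> 4
  Step 19: search space = 4 -> 2
  Step 20: search space = 2 -> 1
  Step 21: search space = 1 (final check)
Maximum comparisons = floor(log2(1194080)) + 1 = 20 + 1 = 21


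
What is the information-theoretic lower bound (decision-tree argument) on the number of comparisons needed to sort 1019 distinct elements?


A binary decision tree of height h has at most 2^h leaves and needs at least n! of them, so h >= ceil(log2(n!)).
1019! is far too large to multiply out, so use Stirling's series:
  ln(n!) ~ n ln n - n + (1/2) ln(2 pi n) + 1/(12n)  (error below 1/(360 n^3), negligible here)
  ln(1019) = 6.9265770
  n ln n = 1019 * 6.9265770 = 7058.1820
  (1/2) ln(2 pi * 1019) = (1/2) ln(6402.5658) = 4.3822
  1/(12*1019) = 0.0001
  ln(1019!) ~ 7058.1820 - 1019 + 4.3822 + 0.0001 = 6043.5643
Convert to base 2: log2(1019!) = 6043.5643 / ln 2 = 6043.5643 / 0.69314718 = 8719.0203
ceil(8719.0203) = 8720


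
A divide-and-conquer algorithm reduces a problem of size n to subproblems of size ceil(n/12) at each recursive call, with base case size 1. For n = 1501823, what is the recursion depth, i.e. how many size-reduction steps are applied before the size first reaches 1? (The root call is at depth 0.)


Each step divides the size by 12 (rounding up); after k steps the size is ceil(n/12^k), which equals 1 exactly when 12^k >= n.
So the depth is the smallest k with 12^k >= 1501823, i.e. ceil(log_12(1501823)).
12^5 = 248832 < 1501823 <= 2985984 = 12^6
Recursion depth = 6


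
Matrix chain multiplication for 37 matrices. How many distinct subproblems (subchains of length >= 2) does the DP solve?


Subproblems are indexed by (i, j) where i < j.
Number of such pairs = n*(n-1)/2
= 37 * 36 / 2
= 666


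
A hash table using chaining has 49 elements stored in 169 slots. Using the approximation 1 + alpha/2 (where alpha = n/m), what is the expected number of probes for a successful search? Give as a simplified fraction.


Load factor alpha = n/m = 49/169
Expected probes = 1 + alpha/2 = 1 + 49/(2*169)
= 1 + 49/338
= 338/338 + 49/338
= 387/338


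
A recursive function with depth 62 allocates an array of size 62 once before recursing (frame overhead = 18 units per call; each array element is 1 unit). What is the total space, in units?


Array allocation: 62 units (allocated once)
Stack frames: 62 deep * 18 per frame = 1116 units
Total = 62 + 1116 = 1178


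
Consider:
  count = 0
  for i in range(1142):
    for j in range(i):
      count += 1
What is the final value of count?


For each i, the inner loop runs i times:
  i=0: inner runs 0 times
  i=1: inner runs 1 time
  i=2: inner runs 2 times
  i=3: inner runs 3 times
  i=4: inner runs 4 times
  i=5: inner runs 5 times
  i=6: inner runs 6 times
  i=7: inner runs 7 times
  ...
Total = 0 + 1 + 2 + ... + 1141 = 1142*(1142-1)/2 = 651511


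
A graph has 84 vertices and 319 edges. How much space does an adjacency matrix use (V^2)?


Adjacency matrix: V x V grid of entries
Space = V^2 = 84^2 = 84 * 84 = 7056


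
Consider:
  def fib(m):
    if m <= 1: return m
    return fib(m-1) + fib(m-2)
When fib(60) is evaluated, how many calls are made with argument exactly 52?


Let N(m) = number of times fib(m) is called while evaluating fib(60).
N(60) = 1 (the initial call).
N(59) = 1 (only fib(60) calls it).
For 1 <= m <= 58: fib(m) is called by fib(m+1) and fib(m+2), so
  N(m) = N(m+1) + N(m+2).
fib(0) is called only by fib(2), so N(0) = N(2).
Walk down from m=60:
  N(60)=1, N(59)=1, N(58)=2, N(57)=3, N(56)=5, N(55)=8, N(54)=13, N(53)=21, N(52)=34
N(52) = 34


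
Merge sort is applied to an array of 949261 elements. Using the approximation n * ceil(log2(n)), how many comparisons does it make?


Merge sort divides the array into halves recursively.
Number of levels = ceil(log2(949261)) = 20
At each level, approximately n = 949261 comparisons are needed for merging.
Total comparisons ~ n * ceil(log2(n)) = 949261 * 20 = 18985220


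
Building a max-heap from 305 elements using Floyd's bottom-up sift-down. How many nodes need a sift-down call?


In a heap of 305 elements (0-indexed array):
  Last element index: 304
  Parent of last element: floor((304 - 1) / 2) = 151
  Internal nodes: indices 0 to 151
  Count = floor(305/2) = 152


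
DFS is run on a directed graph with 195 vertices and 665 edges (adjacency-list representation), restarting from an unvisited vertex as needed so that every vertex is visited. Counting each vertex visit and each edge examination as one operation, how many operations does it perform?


A full DFS traversal processes each vertex exactly once (push/pop on stack).
Each directed edge is examined once.
V = 195, E = 665
V + E = 860


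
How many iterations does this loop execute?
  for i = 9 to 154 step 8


The loop variable i takes values starting at 9 and increments by 8 each iteration.
Sequence: i = 9, 17, 25, 33, 41, 49, 57, 65, 73, ...
The upper bound 154 is inclusive, so the count is floor((last - first) / step) + 1:
floor((154 - 9) / 8) + 1 = floor(145/8) + 1 = 18 + 1 = 19


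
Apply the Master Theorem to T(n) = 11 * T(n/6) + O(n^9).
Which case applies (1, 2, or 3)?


The Master Theorem: T(n) = a*T(n/b) + O(n^c)
  a = 11, b = 6, c = 9
log_b(a) = log_6(11) ~ 1.338
Compare b^c with a: 6^9 = 10077696 > 11, so c > log_b(a).
Since c > log_b(a), Case 3 applies.
T(n) = O(n^9)
Master Theorem case = 3


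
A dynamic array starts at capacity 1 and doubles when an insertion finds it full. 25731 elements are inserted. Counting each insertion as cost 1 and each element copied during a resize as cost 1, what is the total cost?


n = 25731
Insertion costs: 25731
Resizes copy 1, 2, 4, ... up to the largest power of 2 that is <= n-1 = 25730, i.e. 16384.
Copy costs = 1 + 2 + 4 + 8 + 16 + 32 + 64 + 128 + 256 + 512 + 1024 + 2048 + 4096 + 8192 + 16384 = 32767
Total = 25731 + 32767 = 58498


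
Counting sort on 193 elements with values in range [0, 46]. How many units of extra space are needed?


Output array size: 193 (to store sorted result)
Count array size: 47 (one slot per possible value, range 0 to 46)
Total extra space = 193 + 47 = 240


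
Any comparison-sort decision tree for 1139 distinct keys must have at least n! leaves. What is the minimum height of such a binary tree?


A binary decision tree of height h has at most 2^h leaves and needs at least n! of them, so h >= ceil(log2(n!)).
1139! is far too large to multiply out, so use Stirling's series:
  ln(n!) ~ n ln n - n + (1/2) ln(2 pi n) + 1/(12n)  (error below 1/(360 n^3), negligible here)
  ln(1139) = 7.0379060
  n ln n = 1139 * 7.0379060 = 8016.1749
  (1/2) ln(2 pi * 1139) = (1/2) ln(7156.5481) = 4.4379
  1/(12*1139) = 0.0001
  ln(1139!) ~ 8016.1749 - 1139 + 4.4379 + 0.0001 = 6881.6129
Convert to base 2: log2(1139!) = 6881.6129 / ln 2 = 6881.6129 / 0.69314718 = 9928.0688
ceil(9928.0688) = 9929


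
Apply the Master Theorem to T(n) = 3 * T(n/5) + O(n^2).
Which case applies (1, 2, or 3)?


The Master Theorem: T(n) = a*T(n/b) + O(n^c)
  a = 3, b = 5, c = 2
log_b(a) = log_5(3) ~ 0.683
Compare b^c with a: 5^2 = 25 > 3, so c > log_b(a).
Since c > log_b(a), Case 3 applies.
T(n) = O(n^2)
Master Theorem case = 3


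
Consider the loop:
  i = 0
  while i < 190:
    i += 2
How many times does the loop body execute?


Starting at i = 0, each iteration adds 2.
Iterations until i >= 190:
  Iteration 1: i = 0 -> i = 2
  Iteration 2: i = 2 -> i = 4
  Iteration 3: i = 4 -> i = 6
  Iteration 4: i = 6 -> i = 8
  Iteration 5: i = 8 -> i = 10
  Iteration 6: i = 10 -> i = 12
  Iteration 7: i = 12 -> i = 14
  Iteration 8: i = 14 -> i = 16
  ... continuing ...
Total iterations = ceil(190/2) = 95


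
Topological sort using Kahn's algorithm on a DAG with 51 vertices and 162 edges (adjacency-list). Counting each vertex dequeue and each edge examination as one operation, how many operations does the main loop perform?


Kahn's algorithm:
  1. Compute in-degrees: O(V + E)
  2. Process queue: each vertex dequeued once (O(V))
     each edge examined once (O(E))
Total = V + E = 51 + 162 = 213


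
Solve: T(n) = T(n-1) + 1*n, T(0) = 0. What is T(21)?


Expanding the recurrence:
T(21) = T(20) + 1*21
       = T(19) + 1*20 + 1*21
       ...
       = T(0) + 1*(1 + 2 + ... + 21)
       = 0 + 1 * 21*22/2
       = 0 + 1 * 231
       = 0 + 231 = 231


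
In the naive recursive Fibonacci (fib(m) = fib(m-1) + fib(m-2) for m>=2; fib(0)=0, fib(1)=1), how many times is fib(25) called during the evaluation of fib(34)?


Let N(m) = number of times fib(m) is called while evaluating fib(34).
N(34) = 1 (the initial call).
N(33) = 1 (only fib(34) calls it).
For 1 <= m <= 32: fib(m) is called by fib(m+1) and fib(m+2), so
  N(m) = N(m+1) + N(m+2).
fib(0) is called only by fib(2), so N(0) = N(2).
Walk down from m=34:
  N(34)=1, N(33)=1, N(32)=2, N(31)=3, N(30)=5, N(29)=8, N(28)=13, N(27)=21, N(26)=34, N(25)=55
N(25) = 55


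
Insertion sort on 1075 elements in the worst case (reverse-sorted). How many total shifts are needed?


In the worst case (reverse-sorted), each element shifts past all previous:
  Element 1: 1 shifts
  Element 2: 2 shifts
  Element 3: 3 shifts
  Element 4: 4 shifts
  Element 5: 5 shifts
  ...
  Element 1074: 1074 shifts
Total = 1 + 2 + ... + 1074
= 1075*(1075-1)/2 = 577275


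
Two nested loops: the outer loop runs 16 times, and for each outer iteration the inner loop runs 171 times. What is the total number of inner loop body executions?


Outer loop: 16 iterations
Inner loop: 171 iterations per outer iteration
Total = 16 * 171 = 2736


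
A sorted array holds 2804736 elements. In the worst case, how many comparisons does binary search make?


Halving sequence: 2804736 -> 1402368 -> 701184 -> 350592 -> 175296 -> 87648 -> 43824 -> 21912 -> 10956 -> 5478 -> 2739 -> 1369 -> 684 -> 342 -> 171 -> 85 -> 42 -> 21 -> 10 -> 5 -> 2 -> 1
Number of halvings = 21
Max comparisons = 21 + 1 = 22


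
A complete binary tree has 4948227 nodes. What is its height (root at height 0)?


In a complete binary tree, level k holds nodes 2^k .. 2^(k+1)-1 (1-indexed).
Height = floor(log2(n)) = floor(log2(4948227)) = 22
Check: 2^22 = 4194304 <= 4948227 < 8388608 = 2^23


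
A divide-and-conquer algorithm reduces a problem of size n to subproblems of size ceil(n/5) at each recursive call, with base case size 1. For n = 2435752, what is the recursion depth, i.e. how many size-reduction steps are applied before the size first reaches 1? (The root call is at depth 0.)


Each step divides the size by 5 (rounding up); after k steps the size is ceil(n/5^k), which equals 1 exactly when 5^k >= n.
So the depth is the smallest k with 5^k >= 2435752, i.e. ceil(log_5(2435752)).
5^9 = 1953125 < 2435752 <= 9765625 = 5^10
Recursion depth = 10


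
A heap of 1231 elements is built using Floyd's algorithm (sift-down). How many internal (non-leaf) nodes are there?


Leaf nodes occupy roughly half the array.
Sift-down is called for each internal node, starting from the last one.
Internal nodes = floor(n/2) = floor(1231/2) = 615


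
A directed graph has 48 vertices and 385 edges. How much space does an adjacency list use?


Adjacency list: one list head per vertex + one entry per edge
Vertex heads: 48
Edge entries: 385
Total = 48 + 385 = 433


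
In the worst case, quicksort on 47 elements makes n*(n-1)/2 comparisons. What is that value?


Sum of comparisons per partition:
46 + 45 + ... + 1 + 0
= 47 * (47 - 1) / 2
= 47 * 46 / 2
= 1081


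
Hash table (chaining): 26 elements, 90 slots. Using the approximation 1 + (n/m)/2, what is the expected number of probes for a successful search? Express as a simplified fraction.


Computing expected probes:
alpha = 26/90
= 1 + alpha/2
= 1 + 26/(2*90)
= (2*90 + 26) / (2*90)
= 206/180 = 103/90


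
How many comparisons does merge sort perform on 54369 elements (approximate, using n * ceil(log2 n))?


Recursion depth: ceil(log2(54369)) = 16
Each recursion level merges n = 54369 elements
Total = 54369 * 16 = 869904


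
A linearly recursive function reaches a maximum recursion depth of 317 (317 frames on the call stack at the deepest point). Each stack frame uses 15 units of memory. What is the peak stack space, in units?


Maximum recursion depth = 317 frames
Memory per frame = 15 units
Total stack space = depth * frame_size
= 317 * 15 = 4755


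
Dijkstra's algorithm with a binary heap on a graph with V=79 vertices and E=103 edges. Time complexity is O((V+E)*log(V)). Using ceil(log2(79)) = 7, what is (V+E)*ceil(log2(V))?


Dijkstra with a binary heap: each vertex is extracted once, each edge may relax once.
Each heap operation costs O(log V).
V + E = 79 + 103 = 182
ceil(log2(79)) = 7 (since 2^6 = 64 < 79 <= 128 = 2^7)
Total heap work = (V+E) * ceil(log2(V)) = 182 * 7 = 1274


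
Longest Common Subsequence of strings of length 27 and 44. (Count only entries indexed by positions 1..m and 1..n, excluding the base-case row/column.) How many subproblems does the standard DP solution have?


DP table indexed by positions in both strings.
First string: 27 positions
Second string: 44 positions
Total = 27 * 44 = 1188


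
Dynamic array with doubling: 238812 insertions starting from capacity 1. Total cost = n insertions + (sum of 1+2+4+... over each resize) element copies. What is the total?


n = 238812
Insertion costs: 238812
Resizes copy 1, 2, 4, ... up to the largest power of 2 that is <= n-1 = 238811, i.e. 131072.
Copy costs = 1 + 2 + 4 + 8 + 16 + 32 + 64 + 128 + 256 + 512 + 1024 + 2048 + 4096 + 8192 + 16384 + 32768 + 65536 + 131072 = 262143
Total = 238812 + 262143 = 500955


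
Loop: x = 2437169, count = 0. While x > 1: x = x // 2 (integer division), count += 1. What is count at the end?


The variable x halves each step:
x = 2437169 -> 1218584 -> 609292 -> 304646 -> 152323 -> 76161 -> 38080 -> 19040 -> 9520 -> 4760 -> 2380 -> 1190 -> 595 -> 297 -> 148 -> 74 -> 37 -> 18 -> 9 -> 4 -> 2 -> 1
Number of halvings = floor(log2(2437169)) = 21


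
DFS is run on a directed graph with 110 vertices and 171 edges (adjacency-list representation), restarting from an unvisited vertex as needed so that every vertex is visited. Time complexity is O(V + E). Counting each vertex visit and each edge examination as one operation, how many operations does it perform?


A full DFS traversal processes each vertex exactly once (push/pop on stack).
Each directed edge is examined once.
V = 110, E = 171
V + E = 281


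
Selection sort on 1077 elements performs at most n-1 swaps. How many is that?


Each of the 1076 passes places one element in its final position.
Pass 1: swap minimum into position 0
Pass 2: swap minimum of remaining into position 1
...
Pass 1076: last two elements, one swap
Maximum swaps = 1077 - 1 = 1076


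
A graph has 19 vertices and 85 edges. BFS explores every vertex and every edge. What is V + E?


A full BFS traversal dequeues each vertex once and examines each edge once.
Vertex visits: 19
Edge visits: 85
V + E = 19 + 85 = 104


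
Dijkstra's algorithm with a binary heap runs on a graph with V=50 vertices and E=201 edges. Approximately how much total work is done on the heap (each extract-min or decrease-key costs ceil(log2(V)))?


Dijkstra with a binary heap: each vertex is extracted once, each edge may relax once.
Each heap operation costs O(log V).
V + E = 50 + 201 = 251
ceil(log2(50)) = 6 (since 2^5 = 32 < 50 <= 64 = 2^6)
Total heap work = (V+E) * ceil(log2(V)) = 251 * 6 = 1506


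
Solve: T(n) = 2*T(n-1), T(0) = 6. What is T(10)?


Unrolling:
T(10) = 2*T(9) = 2^2*T(8) = ... = 2^10*T(0)
= 2^10 * 6
= 1024 * 6 = 6144


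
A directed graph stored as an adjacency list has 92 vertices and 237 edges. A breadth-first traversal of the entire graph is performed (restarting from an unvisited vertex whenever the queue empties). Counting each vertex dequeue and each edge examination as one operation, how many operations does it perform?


A full BFS traversal dequeues each vertex once and examines each edge once.
Vertex visits: 92
Edge visits: 237
V + E = 92 + 237 = 329


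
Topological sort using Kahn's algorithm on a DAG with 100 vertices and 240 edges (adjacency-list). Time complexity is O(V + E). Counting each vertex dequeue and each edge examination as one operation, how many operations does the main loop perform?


Kahn's algorithm:
  1. Compute in-degrees: O(V + E)
  2. Process queue: each vertex dequeued once (O(V))
     each edge examined once (O(E))
Total = V + E = 100 + 240 = 340


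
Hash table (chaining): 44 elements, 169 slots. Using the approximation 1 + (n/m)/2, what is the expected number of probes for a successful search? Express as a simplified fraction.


Computing expected probes:
alpha = 44/169
= 1 + alpha/2
= 1 + 44/(2*169)
= (2*169 + 44) / (2*169)
= 382/338 = 191/169


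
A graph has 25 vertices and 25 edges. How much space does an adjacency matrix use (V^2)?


Adjacency matrix: V x V grid of entries
Space = V^2 = 25^2 = 25 * 25 = 625


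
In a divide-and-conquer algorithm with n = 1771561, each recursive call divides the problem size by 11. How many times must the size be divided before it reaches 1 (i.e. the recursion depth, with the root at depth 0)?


Number of divisions = log_11(1771561)
Sizes: 1771561 -> 161051 -> 14641 -> 1331 -> 121 -> 11 -> 1 (6 divisions)
Recursion depth = 6


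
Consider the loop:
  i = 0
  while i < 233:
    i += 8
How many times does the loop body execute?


Starting at i = 0, each iteration adds 8.
Iterations until i >= 233:
  Iteration 1: i = 0 -> i = 8
  Iteration 2: i = 8 -> i = 16
  Iteration 3: i = 16 -> i = 24
  Iteration 4: i = 24 -> i = 32
  Iteration 5: i = 32 -> i = 40
  Iteration 6: i = 40 -> i = 48
  Iteration 7: i = 48 -> i = 56
  Iteration 8: i = 56 -> i = 64
  ... continuing ...
Total iterations = ceil(233/8) = 30


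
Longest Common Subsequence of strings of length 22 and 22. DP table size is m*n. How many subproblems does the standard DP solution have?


DP table indexed by positions in both strings.
First string: 22 positions
Second string: 22 positions
Total = 22 * 22 = 484


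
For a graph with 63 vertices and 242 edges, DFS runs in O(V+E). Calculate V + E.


A full DFS traversal visits each vertex once and examines each edge once.
V = 63
E = 242
Sum = 63 + 242 = 305


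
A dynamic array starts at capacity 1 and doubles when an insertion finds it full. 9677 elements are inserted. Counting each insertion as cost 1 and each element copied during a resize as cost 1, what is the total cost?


n = 9677
Insertion costs: 9677
Resizes copy 1, 2, 4, ... up to the largest power of 2 that is <= n-1 = 9676, i.e. 8192.
Copy costs = 1 + 2 + 4 + 8 + 16 + 32 + 64 + 128 + 256 + 512 + 1024 + 2048 + 4096 + 8192 = 16383
Total = 9677 + 16383 = 26060


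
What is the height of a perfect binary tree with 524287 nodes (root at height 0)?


A perfect binary tree with 524287 nodes:
  524287 = 2^19 - 1
  Levels: 0, 1, ..., 18
  Height = 18


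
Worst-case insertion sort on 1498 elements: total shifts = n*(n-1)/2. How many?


Sum of shifts = 1 + 2 + 3 + ... + 1497
= 1498 * 1497 / 2
= 2242506 / 2
= 1121253


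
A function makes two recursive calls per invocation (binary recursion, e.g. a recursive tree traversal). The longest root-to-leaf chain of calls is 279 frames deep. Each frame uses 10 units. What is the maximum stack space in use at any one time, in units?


Binary recursion: the two calls run one after the other, so only one root-to-leaf chain of frames is on the stack at a time.
Maximum depth (longest chain) = 279 frames
Each frame = 10 units
Max stack space = 279 * 10 = 2790


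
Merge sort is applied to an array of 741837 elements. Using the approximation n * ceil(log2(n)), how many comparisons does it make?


Merge sort divides the array into halves recursively.
Number of levels = ceil(log2(741837)) = 20
At each level, approximately n = 741837 comparisons are needed for merging.
Total comparisons ~ n * ceil(log2(n)) = 741837 * 20 = 14836740


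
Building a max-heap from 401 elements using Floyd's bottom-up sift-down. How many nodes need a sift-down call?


In a heap of 401 elements (0-indexed array):
  Last element index: 400
  Parent of last element: floor((400 - 1) / 2) = 199
  Internal nodes: indices 0 to 199
  Count = floor(401/2) = 200


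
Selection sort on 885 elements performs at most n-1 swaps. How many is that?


Each of the 884 passes places one element in its final position.
Pass 1: swap minimum into position 0
Pass 2: swap minimum of remaining into position 1
...
Pass 884: last two elements, one swap
Maximum swaps = 885 - 1 = 884


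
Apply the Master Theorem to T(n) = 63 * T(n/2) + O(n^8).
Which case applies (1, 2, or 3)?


The Master Theorem: T(n) = a*T(n/b) + O(n^c)
  a = 63, b = 2, c = 8
log_b(a) = log_2(63) ~ 5.977
Compare b^c with a: 2^8 = 256 > 63, so c > log_b(a).
Since c > log_b(a), Case 3 applies.
T(n) = O(n^8)
Master Theorem case = 3


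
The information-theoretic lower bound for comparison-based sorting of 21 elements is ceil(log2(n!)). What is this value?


A binary decision tree of height h has at most 2^h leaves and needs at least n! of them, so h >= ceil(log2(n!)).
Compute 21! as a running product:
  x2 = 2, x3 = 6, x4 = 24, x5 = 120
  x6 = 720, x7 = 5040, x8 = 40320, x9 = 362880
  x10 = 3628800, x11 = 39916800, x12 = 479001600, x13 = 6227020800
  x14 = 87178291200, x15 = 1307674368000, x16 = 20922789888000, x17 = 355687428096000
  x18 = 6402373705728000, x19 = 121645100408832000, x20 = 2432902008176640000, x21 = 51090942171709440000
21! = 51090942171709440000
Bracket between powers of 2:
  2^65 = 36893488147419103232 < 51090942171709440000 <= 73786976294838206464 = 2^66
So ceil(log2(21!)) = 66


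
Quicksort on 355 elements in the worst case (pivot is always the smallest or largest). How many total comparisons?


In the worst case, each partition step picks the worst pivot:
  Partition 1: 354 comparisons (n-1 elements to compare)
  Partition 2: 353 comparisons
  Partition 3: 352 comparisons
  Partition 4: 351 comparisons
  Partition 5: 350 comparisons
  ...
  Last partition: 0 comparisons
Total = (n-1) + (n-2) + ... + 1 + 0 = n*(n-1)/2
= 355*354/2 = 62835


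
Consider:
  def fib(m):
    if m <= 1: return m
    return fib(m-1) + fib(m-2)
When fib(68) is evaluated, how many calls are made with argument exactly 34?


Let N(m) = number of times fib(m) is called while evaluating fib(68).
N(68) = 1 (the initial call).
N(67) = 1 (only fib(68) calls it).
For 1 <= m <= 66: fib(m) is called by fib(m+1) and fib(m+2), so
  N(m) = N(m+1) + N(m+2).
fib(0) is called only by fib(2), so N(0) = N(2).
Walk down from m=68:
  N(68)=1, N(67)=1, N(66)=2, N(65)=3, N(64)=5, N(63)=8, N(62)=13, N(61)=21, N(60)=34, N(59)=55, N(58)=89, N(57)=144, N(56)=233, N(55)=377, N(54)=610, N(53)=987, N(52)=1597, N(51)=2584, N(50)=4181, N(49)=6765, N(48)=10946, N(47)=17711, N(46)=28657, N(45)=46368, N(44)=75025, N(43)=121393, N(42)=196418, N(41)=317811, N(40)=514229, N(39)=832040, N(38)=1346269, N(37)=2178309, N(36)=3524578, N(35)=5702887, N(34)=9227465
N(34) = 9227465


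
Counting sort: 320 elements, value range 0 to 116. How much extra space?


n = 320 (output array)
k = 117 (count array for 117 distinct values)
Extra space = 320 + 117 = 437


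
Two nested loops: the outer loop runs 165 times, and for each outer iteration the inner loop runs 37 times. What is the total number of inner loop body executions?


Outer loop: 165 iterations
Inner loop: 37 iterations per outer iteration
Total = 165 * 37 = 6105


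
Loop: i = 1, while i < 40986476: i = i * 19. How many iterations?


i multiplies by 19 each step:
i = 1 -> 19 -> 361 -> 6859 -> 130321 -> 2476099 -> 47045881 (stop)
Iterations = ceil(log_19(40986476)) = 6


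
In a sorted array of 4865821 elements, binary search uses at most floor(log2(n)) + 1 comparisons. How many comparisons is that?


Halving sequence: 4865821 -> 2432910 -> 1216455 -> 608227 -> 304113 -> 152056 -> 76028 -> 38014 -> 19007 -> 9503 -> 4751 -> 2375 -> 1187 -> 593 -> 296 -> 148 -> 74 -> 37 -> 18 -> 9 -> 4 -> 2 -> 1
Number of halvings = 22
Max comparisons = 22 + 1 = 23


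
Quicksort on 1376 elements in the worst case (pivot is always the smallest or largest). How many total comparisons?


In the worst case, each partition step picks the worst pivot:
  Partition 1: 1375 comparisons (n-1 elements to compare)
  Partition 2: 1374 comparisons
  Partition 3: 1373 comparisons
  Partition 4: 1372 comparisons
  Partition 5: 1371 comparisons
  ...
  Last partition: 0 comparisons
Total = (n-1) + (n-2) + ... + 1 + 0 = n*(n-1)/2
= 1376*1375/2 = 946000


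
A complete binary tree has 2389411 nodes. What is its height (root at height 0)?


In a complete binary tree, level k holds nodes 2^k .. 2^(k+1)-1 (1-indexed).
Height = floor(log2(n)) = floor(log2(2389411)) = 21
Check: 2^21 = 2097152 <= 2389411 < 4194304 = 2^22


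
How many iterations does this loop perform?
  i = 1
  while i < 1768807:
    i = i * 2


The loop variable doubles each iteration:
i = 1 -> 2 -> 4 -> 8 -> 16 -> 32 -> 64 -> 128 -> 256 -> 512 -> 1024 -> 2048 -> 4096 -> 8192 -> 16384 -> 32768 -> 65536 -> 131072 -> 262144 -> 524288 -> 1048576 -> 2097152 (stop, 2097152 >= 1768807)
Number of doublings = ceil(log2(1768807)) = 21


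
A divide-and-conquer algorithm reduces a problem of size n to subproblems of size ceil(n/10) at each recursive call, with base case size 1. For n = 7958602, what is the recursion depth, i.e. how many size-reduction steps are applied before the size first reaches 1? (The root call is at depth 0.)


Each step divides the size by 10 (rounding up); after k steps the size is ceil(n/10^k), which equals 1 exactly when 10^k >= n.
So the depth is the smallest k with 10^k >= 7958602, i.e. ceil(log_10(7958602)).
10^6 = 1000000 < 7958602 <= 10000000 = 10^7
Recursion depth = 7


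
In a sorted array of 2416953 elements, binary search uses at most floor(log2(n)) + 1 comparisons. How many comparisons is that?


Halving sequence: 2416953 -> 1208476 -> 604238 -> 302119 -> 151059 -> 75529 -> 37764 -> 18882 -> 9441 -> 4720 -> 2360 -> 1180 -> 590 -> 295 -> 147 -> 73 -> 36 -> 18 -> 9 -> 4 -> 2 -> 1
Number of halvings = 21
Max comparisons = 21 + 1 = 22


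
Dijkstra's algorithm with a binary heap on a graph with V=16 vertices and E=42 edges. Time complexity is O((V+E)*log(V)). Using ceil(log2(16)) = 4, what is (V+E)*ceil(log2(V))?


Dijkstra with a binary heap: each vertex is extracted once, each edge may relax once.
Each heap operation costs O(log V).
V + E = 16 + 42 = 58
ceil(log2(16)) = 4 (since 2^3 = 8 < 16 <= 16 = 2^4)
Total heap work = (V+E) * ceil(log2(V)) = 58 * 4 = 232


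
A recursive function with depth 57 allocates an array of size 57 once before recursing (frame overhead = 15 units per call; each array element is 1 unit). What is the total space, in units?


Array allocation: 57 units (allocated once)
Stack frames: 57 deep * 15 per frame = 855 units
Total = 57 + 855 = 912


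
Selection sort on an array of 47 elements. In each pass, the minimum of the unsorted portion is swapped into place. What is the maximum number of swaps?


Selection sort performs one swap per pass:
  Pass 1: find min in positions 0 to 46, swap with position 0
  Pass 2: find min in positions 1 to 46, swap with position 1
  Pass 3: find min in positions 2 to 46, swap with position 2
  Pass 4: find min in positions 3 to 46, swap with position 3
  Pass 5: find min in positions 4 to 46, swap with position 4
  ... (41 more passes)
Total passes (and swaps) = n - 1 = 47 - 1 = 46


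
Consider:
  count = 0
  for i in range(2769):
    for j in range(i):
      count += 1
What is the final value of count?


For each i, the inner loop runs i times:
  i=0: inner runs 0 times
  i=1: inner runs 1 time
  i=2: inner runs 2 times
  i=3: inner runs 3 times
  i=4: inner runs 4 times
  i=5: inner runs 5 times
  i=6: inner runs 6 times
  i=7: inner runs 7 times
  ...
Total = 0 + 1 + 2 + ... + 2768 = 2769*(2769-1)/2 = 3832296


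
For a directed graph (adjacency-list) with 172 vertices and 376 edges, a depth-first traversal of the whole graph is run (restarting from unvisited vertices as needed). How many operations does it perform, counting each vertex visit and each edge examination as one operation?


A full DFS traversal visits each vertex once and examines each edge once.
V = 172
E = 376
Sum = 172 + 376 = 548


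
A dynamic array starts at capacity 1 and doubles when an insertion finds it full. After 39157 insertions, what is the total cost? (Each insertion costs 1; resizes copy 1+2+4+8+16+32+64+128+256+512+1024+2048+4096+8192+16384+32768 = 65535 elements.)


Insertion cost: 39157 (one per element)
Resizes occur just before inserting elements 2, 3, 5, 9, ...
Elements copied at each resize: 1 + 2 + 4 + 8 + 16 + 32 + 64 + 128 + 256 + 512 + 1024 + 2048 + 4096 + 8192 + 16384 + 32768
Sum of copies = 65535 (geometric series: 2^k - 1)
Total = 39157 + 65535 = 104692


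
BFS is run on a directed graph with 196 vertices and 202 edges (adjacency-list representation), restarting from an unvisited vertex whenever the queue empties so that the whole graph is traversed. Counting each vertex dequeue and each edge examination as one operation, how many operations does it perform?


A full BFS traversal dequeues each vertex exactly once and examines each directed edge exactly once.
V = 196 (vertex processing cost)
E = 202 (edge examination cost)
Total operations proportional to V + E = 196 + 202 = 398
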